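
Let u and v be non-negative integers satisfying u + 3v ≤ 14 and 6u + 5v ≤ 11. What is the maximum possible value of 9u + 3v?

(u,v)=(1,1): 1·1+3·1=4≤14, 6·1+5·1=11≤11, objective 12.
(u,v)=(1,0): 1·1+3·0=1≤14, 6·1+5·0=6≤11, objective 9.
(u,v)=(0,2): 1·0+3·2=6≤14, 6·0+5·2=10≤11, objective 6.
(u,v)=(0,1): 1·0+3·1=3≤14, 6·0+5·1=5≤11, objective 3.
The best lattice point is (1,1), giving 12.

12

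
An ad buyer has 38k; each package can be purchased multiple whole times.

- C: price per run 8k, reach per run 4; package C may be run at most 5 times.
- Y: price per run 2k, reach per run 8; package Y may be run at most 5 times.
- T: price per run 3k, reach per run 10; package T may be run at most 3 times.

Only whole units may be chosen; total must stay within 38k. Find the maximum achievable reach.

Y has the best ratio (8/2); taking only Y gives at most 5×8 = 40 (stopped by the supply cap of 5).
Mixing does better — 2×C, 5×Y, and 3×T: price 35 ≤ 38, reach 2·4 + 5·8 + 3·10 = 78.

78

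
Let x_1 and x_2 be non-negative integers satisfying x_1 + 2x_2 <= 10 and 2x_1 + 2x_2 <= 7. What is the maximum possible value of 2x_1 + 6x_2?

18

(x_1,x_2)=(0,3): 1·0+2·3=6≤10, 2·0+2·3=6≤7, objective 18.
(x_1,x_2)=(1,2): 1·1+2·2=5≤10, 2·1+2·2=6≤7, objective 14.
No feasible integer point exceeds 18.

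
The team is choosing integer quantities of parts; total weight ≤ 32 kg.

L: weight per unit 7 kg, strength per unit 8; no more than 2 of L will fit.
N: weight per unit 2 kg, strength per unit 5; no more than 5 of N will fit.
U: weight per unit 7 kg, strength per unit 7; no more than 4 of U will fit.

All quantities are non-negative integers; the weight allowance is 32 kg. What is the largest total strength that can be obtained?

48

1×L, 5×N, and 2×U: weight 31 ≤ 32, strength 1·8 + 5·5 + 2·7 = 47.
2×L, 5×N, and 1×U: weight 31 ≤ 32, strength 2·8 + 5·5 + 1·7 = 48.
Best is 48.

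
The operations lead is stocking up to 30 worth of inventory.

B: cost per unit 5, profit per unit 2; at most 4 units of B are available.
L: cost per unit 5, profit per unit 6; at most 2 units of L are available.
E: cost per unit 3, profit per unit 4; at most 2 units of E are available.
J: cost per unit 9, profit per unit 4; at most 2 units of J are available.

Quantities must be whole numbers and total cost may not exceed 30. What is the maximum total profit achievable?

26

Take 1×B, 2×L, 2×E, and 1×J: cost 30 ≤ 30, profit 1·2 + 2·6 + 2·4 + 1·4 = 26.
E has the best ratio (4/3) and is taken to its limit of 2; remaining capacity is filled optimally with the others.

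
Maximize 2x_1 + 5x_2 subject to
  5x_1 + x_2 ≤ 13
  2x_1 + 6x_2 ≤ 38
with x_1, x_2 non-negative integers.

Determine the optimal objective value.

32

(x_1,x_2)=(1,6) is feasible, giving 32.
(x_1,x_2)=(0,6) is feasible, giving 30.
The best lattice point is (1,6), giving 32.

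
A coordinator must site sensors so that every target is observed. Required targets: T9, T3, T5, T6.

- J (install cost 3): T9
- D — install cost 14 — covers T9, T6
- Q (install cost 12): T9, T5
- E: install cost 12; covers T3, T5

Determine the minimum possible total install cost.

26

This is a weighted set-cover instance.
The greedy cost-per-new-target heuristic would pick J, E, and D for 29, but a cheaper cover exists.
Choose D and E: together they cover T9, T3, T5, T6 — every target.
Total install cost: 14 + 12 = 26.
No cover costs less than 26.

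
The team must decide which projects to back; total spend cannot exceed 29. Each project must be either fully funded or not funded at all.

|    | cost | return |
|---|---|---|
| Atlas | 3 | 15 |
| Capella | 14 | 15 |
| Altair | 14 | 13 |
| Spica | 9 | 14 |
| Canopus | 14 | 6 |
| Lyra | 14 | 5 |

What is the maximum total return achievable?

Take Atlas, Capella, and Spica: cost 3 + 14 + 9 = 26 ≤ 29, return 15 + 15 + 14 = 44.
No other feasible combination does better.

44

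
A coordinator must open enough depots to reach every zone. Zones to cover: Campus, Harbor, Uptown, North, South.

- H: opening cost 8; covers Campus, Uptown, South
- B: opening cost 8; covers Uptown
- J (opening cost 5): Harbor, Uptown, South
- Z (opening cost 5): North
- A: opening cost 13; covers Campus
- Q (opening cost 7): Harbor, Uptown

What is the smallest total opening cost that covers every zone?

18

Choose H, J, and Z: together they cover Campus, Harbor, Uptown, North, South — every zone.
Total opening cost: 8 + 5 + 5 = 18.
No cover costs less than 18.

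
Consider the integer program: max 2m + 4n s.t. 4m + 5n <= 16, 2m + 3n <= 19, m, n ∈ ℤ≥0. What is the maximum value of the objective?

12

Relaxing integrality, the LP optimum is 12.80 at (m,n) = (0, 3.2), which is not an integer point.
(m,n)=(0,3): 4·0+5·3=15≤16, 2·0+3·3=9≤19, objective 12.
(m,n)=(1,2): 4·1+5·2=14≤16, 2·1+3·2=8≤19, objective 10.
(m,n)=(0,2): 4·0+5·2=10≤16, 2·0+3·2=6≤19, objective 8.
The best lattice point is (0,3), giving 12.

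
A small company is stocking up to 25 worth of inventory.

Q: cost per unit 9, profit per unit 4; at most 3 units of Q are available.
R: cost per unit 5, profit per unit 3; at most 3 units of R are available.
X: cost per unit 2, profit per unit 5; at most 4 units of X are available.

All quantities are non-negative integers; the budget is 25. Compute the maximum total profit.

Take 3×R and 4×X: cost 23 ≤ 25, profit 3·3 + 4·5 = 29.
X has the best ratio (5/2) and is taken to its limit of 4; remaining capacity is filled optimally with the others.

29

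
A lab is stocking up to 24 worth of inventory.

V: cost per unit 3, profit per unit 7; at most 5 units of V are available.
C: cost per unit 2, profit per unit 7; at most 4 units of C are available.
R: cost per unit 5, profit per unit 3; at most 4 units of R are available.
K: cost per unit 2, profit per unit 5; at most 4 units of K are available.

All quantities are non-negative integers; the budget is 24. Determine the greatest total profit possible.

4×V, 4×C, and 2×K: cost 24 ≤ 24, profit 4·7 + 4·7 + 2·5 = 66.
3×V, 4×C, and 3×K: cost 23 ≤ 24, profit 3·7 + 4·7 + 3·5 = 64.
Best is 66.

66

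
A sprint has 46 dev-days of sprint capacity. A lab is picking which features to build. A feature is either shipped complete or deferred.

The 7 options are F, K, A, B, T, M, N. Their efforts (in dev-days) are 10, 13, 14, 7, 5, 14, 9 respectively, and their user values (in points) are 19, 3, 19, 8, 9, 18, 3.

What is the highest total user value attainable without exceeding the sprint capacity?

65

F + A + B + M: effort 10 + 14 + 7 + 14 = 45 ≤ 46, user value 19 + 19 + 8 + 18 = 64.
F + A + T + M: effort 10 + 14 + 5 + 14 = 43 ≤ 46, user value 19 + 19 + 9 + 18 = 65.
Best is F, A, T, and M with total user value 65.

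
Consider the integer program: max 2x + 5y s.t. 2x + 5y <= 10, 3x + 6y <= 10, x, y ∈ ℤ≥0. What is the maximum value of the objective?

(x,y)=(1,1) is feasible, giving 7.
(x,y)=(0,1) is feasible, giving 5.
(x,y)=(2,0) is feasible, giving 4.
(x,y)=(1,0) is feasible, giving 2.
The best lattice point is (1,1), giving 7.

7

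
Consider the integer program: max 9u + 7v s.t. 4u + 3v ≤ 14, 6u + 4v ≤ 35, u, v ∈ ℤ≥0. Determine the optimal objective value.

32

Relaxing integrality, the LP optimum is 32.67 at (u,v) = (0, 4.67), which is not an integer point.
(u,v)=(2,2): 4·2+3·2=14≤14, 6·2+4·2=20≤35, objective 32.
(u,v)=(1,3): 4·1+3·3=13≤14, 6·1+4·3=18≤35, objective 30.
(u,v)=(0,4): 4·0+3·4=12≤14, 6·0+4·4=16≤35, objective 28.
Maximum is 32 at (u,v)=(2,2).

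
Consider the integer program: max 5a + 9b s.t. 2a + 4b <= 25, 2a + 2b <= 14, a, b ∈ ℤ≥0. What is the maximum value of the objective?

55

Relaxing integrality, the LP optimum is 57.00 at (a,b) = (1.5, 5.5), which is not an integer point.
(a,b)=(2,5): 2·2+4·5=24≤25, 2·2+2·5=14≤14, objective 55.
(a,b)=(0,6): 2·0+4·6=24≤25, 2·0+2·6=12≤14, objective 54.
(a,b)=(3,4): 2·3+4·4=22≤25, 2·3+2·4=14≤14, objective 51.
The best lattice point is (2,5), giving 55.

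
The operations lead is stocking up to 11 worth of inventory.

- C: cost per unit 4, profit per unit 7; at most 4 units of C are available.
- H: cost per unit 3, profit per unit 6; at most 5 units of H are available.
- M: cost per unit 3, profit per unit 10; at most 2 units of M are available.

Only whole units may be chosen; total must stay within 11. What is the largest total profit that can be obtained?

1×C and 2×M: cost 10 ≤ 11, profit 1·7 + 2·10 = 27.
1×H and 2×M: cost 9 ≤ 11, profit 1·6 + 2·10 = 26.
Best is 27.

27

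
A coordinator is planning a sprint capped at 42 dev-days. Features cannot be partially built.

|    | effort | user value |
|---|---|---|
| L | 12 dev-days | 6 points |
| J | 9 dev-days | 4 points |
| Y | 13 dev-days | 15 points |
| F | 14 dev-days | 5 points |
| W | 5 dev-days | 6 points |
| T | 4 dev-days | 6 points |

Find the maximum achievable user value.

33

L + Y + W + T: effort 12 + 13 + 5 + 4 = 34 ≤ 42, user value 6 + 15 + 6 + 6 = 33.
Y + F + W + T: effort 13 + 14 + 5 + 4 = 36 ≤ 42, user value 15 + 5 + 6 + 6 = 32.
J + Y + W + T: effort 9 + 13 + 5 + 4 = 31 ≤ 42, user value 4 + 15 + 6 + 6 = 31.
Best is L, Y, W, and T with total user value 33.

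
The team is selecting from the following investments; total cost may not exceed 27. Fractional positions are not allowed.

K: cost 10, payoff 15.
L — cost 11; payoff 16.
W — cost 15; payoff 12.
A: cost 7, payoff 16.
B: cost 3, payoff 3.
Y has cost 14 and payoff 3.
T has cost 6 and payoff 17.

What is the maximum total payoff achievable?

Allowing fractional choices, the relaxed optimum would be about 53.8, but investments are indivisible.
L + A + T: cost 11 + 7 + 6 = 24 ≤ 27, payoff 16 + 16 + 17 = 49.
K + A + B + T: cost 10 + 7 + 3 + 6 = 26 ≤ 27, payoff 15 + 16 + 3 + 17 = 51.
L + A + B + T: cost 11 + 7 + 3 + 6 = 27 ≤ 27, payoff 16 + 16 + 3 + 17 = 52.
Best is L, A, B, and T with total payoff 52.

52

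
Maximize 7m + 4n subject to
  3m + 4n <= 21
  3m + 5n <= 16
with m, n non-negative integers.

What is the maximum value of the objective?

Relaxing integrality, the LP optimum is 37.33 at (m,n) = (5.33, 0), which is not an integer point.
(m,n)=(5,0): 3·5+4·0=15≤21, 3·5+5·0=15≤16, objective 35.
(m,n)=(4,0): 3·4+4·0=12≤21, 3·4+5·0=12≤16, objective 28.
The best lattice point is (5,0), giving 35.

35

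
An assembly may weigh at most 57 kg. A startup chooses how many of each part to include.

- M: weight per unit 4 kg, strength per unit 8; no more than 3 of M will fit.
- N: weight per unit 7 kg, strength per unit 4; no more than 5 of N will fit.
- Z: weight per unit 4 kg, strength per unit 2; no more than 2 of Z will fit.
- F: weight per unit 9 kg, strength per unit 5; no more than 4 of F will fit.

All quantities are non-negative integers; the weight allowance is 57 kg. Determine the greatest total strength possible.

3×M, 4×N, 2×Z, and 1×F: weight 57 ≤ 57, strength 3·8 + 4·4 + 2·2 + 1·5 = 49.
3×M, 2×N, 1×Z, and 3×F: weight 57 ≤ 57, strength 3·8 + 2·4 + 1·2 + 3·5 = 49.
Best is 49.

49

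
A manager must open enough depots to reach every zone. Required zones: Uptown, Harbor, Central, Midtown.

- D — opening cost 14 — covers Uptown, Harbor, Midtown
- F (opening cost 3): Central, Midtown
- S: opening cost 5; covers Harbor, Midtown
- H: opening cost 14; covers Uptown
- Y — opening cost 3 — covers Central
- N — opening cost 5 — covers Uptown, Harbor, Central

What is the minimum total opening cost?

This is an integer covering problem.
Choose F and N: together they cover Uptown, Harbor, Central, Midtown — every zone.
Total opening cost: 3 + 5 = 8.
No cover costs less than 8.

8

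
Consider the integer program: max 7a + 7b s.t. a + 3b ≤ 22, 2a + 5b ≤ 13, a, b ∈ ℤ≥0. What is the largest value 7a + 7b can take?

Relaxing integrality, the LP optimum is 45.50 at (a,b) = (6.5, 0), which is not an integer point.
(a,b)=(6,0): 1·6+3·0=6≤22, 2·6+5·0=12≤13, objective 42.
(a,b)=(5,0): 1·5+3·0=5≤22, 2·5+5·0=10≤13, objective 35.
No feasible integer point exceeds 42.

42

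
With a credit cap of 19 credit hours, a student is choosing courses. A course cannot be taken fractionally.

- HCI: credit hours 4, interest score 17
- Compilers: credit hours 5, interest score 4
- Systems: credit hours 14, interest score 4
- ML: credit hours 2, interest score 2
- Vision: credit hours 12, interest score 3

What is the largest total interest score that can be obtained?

23

Take HCI, Compilers, and ML: credit hours 4 + 5 + 2 = 11 ≤ 19, interest score 17 + 4 + 2 = 23.
No other feasible combination does better.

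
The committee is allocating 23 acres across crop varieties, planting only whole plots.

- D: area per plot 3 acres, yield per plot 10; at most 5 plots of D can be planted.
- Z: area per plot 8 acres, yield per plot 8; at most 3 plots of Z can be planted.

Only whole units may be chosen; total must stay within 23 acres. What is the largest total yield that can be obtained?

58

5×D: area 15 ≤ 23, yield 5·10 = 50.
5×D and 1×Z: area 23 ≤ 23, yield 5·10 + 1·8 = 58.
Best is 58.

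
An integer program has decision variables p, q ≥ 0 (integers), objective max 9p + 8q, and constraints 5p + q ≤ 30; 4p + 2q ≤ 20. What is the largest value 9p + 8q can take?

(p,q)=(0,10): 5·0+1·10=10≤30, 4·0+2·10=20≤20, objective 80.
(p,q)=(0,9): 5·0+1·9=9≤30, 4·0+2·9=18≤20, objective 72.
No feasible integer point exceeds 80.

80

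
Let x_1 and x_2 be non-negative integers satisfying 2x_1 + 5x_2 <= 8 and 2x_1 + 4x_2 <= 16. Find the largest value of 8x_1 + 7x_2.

(x_1,x_2)=(4,0): 2·4+5·0=8≤8, 2·4+4·0=8≤16, objective 32.
(x_1,x_2)=(3,0): 2·3+5·0=6≤8, 2·3+4·0=6≤16, objective 24.
The best lattice point is (4,0), giving 32.

32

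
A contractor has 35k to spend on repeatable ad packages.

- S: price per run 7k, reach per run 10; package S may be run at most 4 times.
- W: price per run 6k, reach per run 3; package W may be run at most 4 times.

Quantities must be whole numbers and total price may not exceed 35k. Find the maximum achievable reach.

This is a bounded integer knapsack.
Take 4×S and 1×W: price 34 ≤ 35, reach 4·10 + 1·3 = 43.
S has the best ratio (10/7) and is taken to its limit of 4; remaining capacity is filled optimally with the others.

43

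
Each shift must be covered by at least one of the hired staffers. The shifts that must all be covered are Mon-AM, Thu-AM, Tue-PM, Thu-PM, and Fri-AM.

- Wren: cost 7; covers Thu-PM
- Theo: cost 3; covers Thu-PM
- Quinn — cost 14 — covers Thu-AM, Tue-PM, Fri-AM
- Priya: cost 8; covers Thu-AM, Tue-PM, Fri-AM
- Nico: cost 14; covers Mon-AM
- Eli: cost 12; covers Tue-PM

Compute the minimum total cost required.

25

This is a weighted set-cover instance.
Choose Theo, Priya, and Nico: together they cover Mon-AM, Thu-AM, Tue-PM, Thu-PM, Fri-AM — every shift.
Total cost: 3 + 8 + 14 = 25.
No cover costs less than 25.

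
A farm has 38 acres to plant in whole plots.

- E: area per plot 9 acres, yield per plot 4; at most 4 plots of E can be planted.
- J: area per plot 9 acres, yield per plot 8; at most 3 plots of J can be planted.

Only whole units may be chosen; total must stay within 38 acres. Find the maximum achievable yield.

Take 1×E and 3×J: area 36 ≤ 38, yield 1·4 + 3·8 = 28.
J has the best ratio (8/9) and is taken to its limit of 3; remaining capacity is filled optimally with the others.

28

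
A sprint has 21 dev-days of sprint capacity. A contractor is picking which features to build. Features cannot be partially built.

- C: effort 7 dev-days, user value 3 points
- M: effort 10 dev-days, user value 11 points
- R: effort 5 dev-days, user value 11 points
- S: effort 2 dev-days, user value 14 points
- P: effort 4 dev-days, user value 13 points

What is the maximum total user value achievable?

49

This is an integer program with binary decision variables.
M + R + S + P: effort 10 + 5 + 2 + 4 = 21 ≤ 21, user value 11 + 11 + 14 + 13 = 49.
C + R + S + P: effort 7 + 5 + 2 + 4 = 18 ≤ 21, user value 3 + 11 + 14 + 13 = 41.
Best is M, R, S, and P with total user value 49.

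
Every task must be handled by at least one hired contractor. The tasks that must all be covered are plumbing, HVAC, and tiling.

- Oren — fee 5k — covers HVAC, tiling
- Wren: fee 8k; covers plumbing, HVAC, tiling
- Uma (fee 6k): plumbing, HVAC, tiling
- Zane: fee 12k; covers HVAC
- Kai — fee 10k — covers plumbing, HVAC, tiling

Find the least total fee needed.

Uma alone covers plumbing, HVAC, tiling — every task.
Total fee: 6.
No cover costs less than 6.

6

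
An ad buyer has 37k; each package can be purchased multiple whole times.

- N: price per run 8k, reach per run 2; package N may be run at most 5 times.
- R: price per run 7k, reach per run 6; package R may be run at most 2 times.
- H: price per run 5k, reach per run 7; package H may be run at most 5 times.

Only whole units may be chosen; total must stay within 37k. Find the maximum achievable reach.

This is a bounded integer knapsack.
H has the best ratio (7/5); taking only H gives at most 5×7 = 35 (stopped by the supply cap of 5).
Mixing does better — 1×R and 5×H: price 32 ≤ 37, reach 1·6 + 5·7 = 41.

41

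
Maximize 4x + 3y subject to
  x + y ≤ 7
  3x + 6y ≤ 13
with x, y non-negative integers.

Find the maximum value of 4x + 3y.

16

(x,y)=(4,0): 1·4+1·0=4≤7, 3·4+6·0=12≤13, objective 16.
(x,y)=(3,0): 1·3+1·0=3≤7, 3·3+6·0=9≤13, objective 12.
No feasible integer point exceeds 16.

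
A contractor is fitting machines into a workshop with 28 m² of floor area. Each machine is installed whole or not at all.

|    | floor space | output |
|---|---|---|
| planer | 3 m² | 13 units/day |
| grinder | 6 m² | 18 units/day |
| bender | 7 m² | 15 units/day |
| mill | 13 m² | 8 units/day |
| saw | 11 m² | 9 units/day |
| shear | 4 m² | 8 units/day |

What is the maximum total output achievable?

Allowing fractional choices, the relaxed optimum would be about 60.5, but machines are indivisible.
planer + grinder + bender + shear: floor space 3 + 6 + 7 + 4 = 20 ≤ 28, output 13 + 18 + 15 + 8 = 54.
grinder + bender + saw + shear: floor space 6 + 7 + 11 + 4 = 28 ≤ 28, output 18 + 15 + 9 + 8 = 50.
planer + grinder + bender + saw: floor space 3 + 6 + 7 + 11 = 27 ≤ 28, output 13 + 18 + 15 + 9 = 55.
Best is planer, grinder, bender, and saw with total output 55.

55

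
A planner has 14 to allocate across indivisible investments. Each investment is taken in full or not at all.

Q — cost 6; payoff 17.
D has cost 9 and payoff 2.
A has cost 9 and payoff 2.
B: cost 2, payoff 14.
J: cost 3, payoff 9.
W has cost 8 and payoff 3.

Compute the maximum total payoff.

40

Q + B: cost 6 + 2 = 8 ≤ 14, payoff 17 + 14 = 31.
Q + B + J: cost 6 + 2 + 3 = 11 ≤ 14, payoff 17 + 14 + 9 = 40.
Q + J: cost 6 + 3 = 9 ≤ 14, payoff 17 + 9 = 26.
Best is Q, B, and J with total payoff 40.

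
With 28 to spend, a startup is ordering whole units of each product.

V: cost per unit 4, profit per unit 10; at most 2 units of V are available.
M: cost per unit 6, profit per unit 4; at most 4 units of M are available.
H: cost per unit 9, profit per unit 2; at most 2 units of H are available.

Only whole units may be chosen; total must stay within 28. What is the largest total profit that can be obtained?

32

This is a bounded integer knapsack.
2×V and 2×M: cost 20 ≤ 28, profit 2·10 + 2·4 = 28.
2×V and 3×M: cost 26 ≤ 28, profit 2·10 + 3·4 = 32.
Best is 32.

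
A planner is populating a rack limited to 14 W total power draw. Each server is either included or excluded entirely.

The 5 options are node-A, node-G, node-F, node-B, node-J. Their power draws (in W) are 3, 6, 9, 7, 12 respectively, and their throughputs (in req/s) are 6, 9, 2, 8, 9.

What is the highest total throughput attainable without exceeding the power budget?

17

This is a 0-1 knapsack instance.
Take node-G and node-B: power draw 6 + 7 = 13 ≤ 14, throughput 9 + 8 = 17.
No other feasible combination does better.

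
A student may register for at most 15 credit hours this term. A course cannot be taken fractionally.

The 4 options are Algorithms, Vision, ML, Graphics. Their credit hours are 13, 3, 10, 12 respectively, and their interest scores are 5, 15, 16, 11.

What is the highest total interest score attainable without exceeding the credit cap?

31

This is a 0-1 knapsack instance.
Take Vision and ML: credit hours 3 + 10 = 13 ≤ 15, interest score 15 + 16 = 31.
No other feasible combination does better.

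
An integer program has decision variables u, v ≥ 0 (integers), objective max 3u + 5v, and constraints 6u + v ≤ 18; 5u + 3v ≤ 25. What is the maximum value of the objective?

The continuous relaxation peaks at (0, 8.33) with value 41.67; rounding to a feasible lattice point costs some objective.
(u,v)=(0,8): 6·0+1·8=8≤18, 5·0+3·8=24≤25, objective 40.
(u,v)=(0,7): 6·0+1·7=7≤18, 5·0+3·7=21≤25, objective 35.
No feasible integer point exceeds 40.

40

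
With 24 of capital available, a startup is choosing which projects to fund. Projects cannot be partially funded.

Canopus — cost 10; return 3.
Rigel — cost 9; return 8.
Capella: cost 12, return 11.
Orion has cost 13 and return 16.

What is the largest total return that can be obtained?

Allowing fractional choices, the relaxed optimum would be about 26.1, but projects are indivisible.
Rigel + Orion: cost 9 + 13 = 22 ≤ 24, return 8 + 16 = 24.
Rigel + Capella: cost 9 + 12 = 21 ≤ 24, return 8 + 11 = 19.
Best is Rigel and Orion with total return 24.

24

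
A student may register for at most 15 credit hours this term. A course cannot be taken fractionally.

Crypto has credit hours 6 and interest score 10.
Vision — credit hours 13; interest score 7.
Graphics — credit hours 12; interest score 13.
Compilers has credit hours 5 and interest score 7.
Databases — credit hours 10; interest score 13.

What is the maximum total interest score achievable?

20

Allowing fractional choices, the relaxed optimum would be about 22.2, but courses are indivisible.
Databases: credit hours 10 ≤ 15, interest score 13.
Crypto + Compilers: credit hours 6 + 5 = 11 ≤ 15, interest score 10 + 7 = 17.
Compilers + Databases: credit hours 5 + 10 = 15 ≤ 15, interest score 7 + 13 = 20.
Best is Compilers and Databases with total interest score 20.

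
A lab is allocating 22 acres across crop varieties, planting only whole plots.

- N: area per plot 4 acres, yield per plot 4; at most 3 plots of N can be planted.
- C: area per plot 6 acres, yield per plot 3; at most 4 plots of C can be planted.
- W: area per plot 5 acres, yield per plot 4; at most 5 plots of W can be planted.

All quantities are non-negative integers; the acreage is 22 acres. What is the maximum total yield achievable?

This is a bounded integer knapsack.
Take 3×N and 2×W: area 22 ≤ 22, yield 3·4 + 2·4 = 20.
N has the best ratio (4/4) and is taken to its limit of 3; remaining capacity is filled optimally with the others.

20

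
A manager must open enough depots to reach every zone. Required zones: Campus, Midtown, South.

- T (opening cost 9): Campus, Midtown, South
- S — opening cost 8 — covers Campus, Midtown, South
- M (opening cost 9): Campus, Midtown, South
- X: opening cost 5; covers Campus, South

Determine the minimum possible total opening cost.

This is an integer covering problem.
The greedy cost-per-new-zone heuristic would pick X and S for 13, but a cheaper cover exists.
S alone covers Campus, Midtown, South — every zone.
Total opening cost: 8.
No cover costs less than 8.

8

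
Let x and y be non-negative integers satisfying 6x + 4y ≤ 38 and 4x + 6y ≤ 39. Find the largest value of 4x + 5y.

33

The continuous relaxation peaks at (3.6, 4.1) with value 34.90; rounding to a feasible lattice point costs some objective.
(x,y)=(2,5) is feasible, giving 33.
(x,y)=(3,4) is feasible, giving 32.
(x,y)=(4,3) is feasible, giving 31.
No feasible integer point exceeds 33.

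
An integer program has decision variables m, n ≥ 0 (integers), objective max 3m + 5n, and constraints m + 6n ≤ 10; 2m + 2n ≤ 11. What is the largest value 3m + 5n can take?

Relaxing integrality, the LP optimum is 18.30 at (m,n) = (4.6, 0.9), which is not an integer point.
(m,n)=(4,1) is feasible, giving 17.
(m,n)=(5,0) is feasible, giving 15.
No feasible integer point exceeds 17.

17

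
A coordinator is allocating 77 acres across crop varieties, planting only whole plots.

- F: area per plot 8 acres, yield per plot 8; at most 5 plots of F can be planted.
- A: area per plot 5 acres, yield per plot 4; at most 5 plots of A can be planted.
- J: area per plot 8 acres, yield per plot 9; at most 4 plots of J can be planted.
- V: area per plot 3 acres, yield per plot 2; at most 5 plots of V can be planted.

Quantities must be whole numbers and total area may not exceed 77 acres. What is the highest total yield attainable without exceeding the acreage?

J has the best ratio (9/8); taking only J gives at most 4×9 = 36 (stopped by the supply cap of 4).
Mixing does better — 5×F, 1×A, and 4×J: area 77 ≤ 77, yield 5·8 + 1·4 + 4·9 = 80.

80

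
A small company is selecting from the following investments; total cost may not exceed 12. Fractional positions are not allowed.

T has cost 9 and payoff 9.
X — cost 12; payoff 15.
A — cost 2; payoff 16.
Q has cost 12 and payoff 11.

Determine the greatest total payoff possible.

T + A: cost 9 + 2 = 11 ≤ 12, payoff 9 + 16 = 25.
A: cost 2 ≤ 12, payoff 16.
Best is T and A with total payoff 25.

25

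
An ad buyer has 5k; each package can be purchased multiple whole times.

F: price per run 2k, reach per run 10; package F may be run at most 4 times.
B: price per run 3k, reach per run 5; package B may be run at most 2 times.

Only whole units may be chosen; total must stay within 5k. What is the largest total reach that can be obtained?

Take 2×F: price 4 ≤ 5, reach 2·10 = 20.
No other integer combination yields more.

20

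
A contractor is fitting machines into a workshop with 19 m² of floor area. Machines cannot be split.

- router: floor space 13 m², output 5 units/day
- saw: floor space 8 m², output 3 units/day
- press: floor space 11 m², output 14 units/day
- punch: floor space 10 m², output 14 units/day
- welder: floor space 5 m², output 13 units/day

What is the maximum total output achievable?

27

Allowing fractional choices, the relaxed optimum would be about 32.1, but machines are indivisible.
router + welder: floor space 13 + 5 = 18 ≤ 19, output 5 + 13 = 18.
press + welder: floor space 11 + 5 = 16 ≤ 19, output 14 + 13 = 27.
punch + welder: floor space 10 + 5 = 15 ≤ 19, output 14 + 13 = 27.
The maximum output is 27; one optimal choice is punch and welder.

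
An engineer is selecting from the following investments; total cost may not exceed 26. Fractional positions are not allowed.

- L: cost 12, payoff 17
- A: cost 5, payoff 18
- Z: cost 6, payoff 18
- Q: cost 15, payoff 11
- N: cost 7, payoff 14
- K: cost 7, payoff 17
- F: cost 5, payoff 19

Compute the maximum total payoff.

72

A + Z + K + F: cost 5 + 6 + 7 + 5 = 23 ≤ 26, payoff 18 + 18 + 17 + 19 = 72.
A + Z + N + F: cost 5 + 6 + 7 + 5 = 23 ≤ 26, payoff 18 + 18 + 14 + 19 = 69.
Best is A, Z, K, and F with total payoff 72.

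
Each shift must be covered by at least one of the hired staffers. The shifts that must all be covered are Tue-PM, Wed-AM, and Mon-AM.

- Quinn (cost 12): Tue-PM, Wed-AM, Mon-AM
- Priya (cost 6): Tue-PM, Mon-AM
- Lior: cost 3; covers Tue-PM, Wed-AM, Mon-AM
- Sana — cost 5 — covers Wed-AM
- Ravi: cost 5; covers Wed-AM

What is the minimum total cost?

3

Lior alone covers Tue-PM, Wed-AM, Mon-AM — every shift.
Total cost: 3.
No cover costs less than 3.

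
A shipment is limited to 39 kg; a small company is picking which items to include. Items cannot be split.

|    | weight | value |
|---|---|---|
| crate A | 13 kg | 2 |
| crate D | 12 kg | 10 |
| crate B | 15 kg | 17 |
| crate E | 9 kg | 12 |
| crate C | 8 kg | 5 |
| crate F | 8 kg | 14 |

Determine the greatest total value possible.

43

Take crate B, crate E, and crate F: weight 15 + 9 + 8 = 32 ≤ 39, value 17 + 12 + 14 = 43.
No other feasible combination does better.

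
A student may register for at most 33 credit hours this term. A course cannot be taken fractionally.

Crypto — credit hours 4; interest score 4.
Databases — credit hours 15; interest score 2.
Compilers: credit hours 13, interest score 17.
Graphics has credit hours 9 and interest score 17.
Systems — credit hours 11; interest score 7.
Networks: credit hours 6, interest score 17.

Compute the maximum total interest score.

Allowing fractional choices, the relaxed optimum would be about 55.6, but courses are indivisible.
Crypto + Compilers + Graphics + Networks: credit hours 4 + 13 + 9 + 6 = 32 ≤ 33, interest score 4 + 17 + 17 + 17 = 55.
Crypto + Graphics + Systems + Networks: credit hours 4 + 9 + 11 + 6 = 30 ≤ 33, interest score 4 + 17 + 7 + 17 = 45.
Compilers + Graphics + Networks: credit hours 13 + 9 + 6 = 28 ≤ 33, interest score 17 + 17 + 17 = 51.
Best is Crypto, Compilers, Graphics, and Networks with total interest score 55.

55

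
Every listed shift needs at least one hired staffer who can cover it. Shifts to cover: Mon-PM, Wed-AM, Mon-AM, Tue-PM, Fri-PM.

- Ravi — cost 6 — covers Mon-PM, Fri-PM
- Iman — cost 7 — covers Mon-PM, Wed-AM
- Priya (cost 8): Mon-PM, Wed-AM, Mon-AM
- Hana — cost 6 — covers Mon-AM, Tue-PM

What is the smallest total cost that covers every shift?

This is an integer covering problem.
Choose Ravi, Iman, and Hana: together they cover Mon-PM, Wed-AM, Mon-AM, Tue-PM, Fri-PM — every shift.
Total cost: 6 + 7 + 6 = 19.

19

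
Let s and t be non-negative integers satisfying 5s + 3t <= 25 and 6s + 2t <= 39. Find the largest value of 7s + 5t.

(s,t)=(0,8): 5·0+3·8=24≤25, 6·0+2·8=16≤39, objective 40.
(s,t)=(0,7): 5·0+3·7=21≤25, 6·0+2·7=14≤39, objective 35.
The best lattice point is (0,8), giving 40.

40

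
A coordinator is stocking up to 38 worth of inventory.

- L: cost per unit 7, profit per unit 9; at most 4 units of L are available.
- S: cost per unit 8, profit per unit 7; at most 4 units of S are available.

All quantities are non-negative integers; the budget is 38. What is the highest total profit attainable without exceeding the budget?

This is a bounded integer knapsack.
4×L and 1×S: cost 36 ≤ 38, profit 4·9 + 1·7 = 43.
3×L and 2×S: cost 37 ≤ 38, profit 3·9 + 2·7 = 41.
Best is 43.

43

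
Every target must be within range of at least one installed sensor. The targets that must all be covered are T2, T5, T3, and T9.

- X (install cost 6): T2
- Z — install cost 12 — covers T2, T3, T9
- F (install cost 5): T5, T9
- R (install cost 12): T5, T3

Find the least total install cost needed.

17

The greedy cost-per-new-target heuristic would pick F, X, and Z for 23, but a cheaper cover exists.
Choose Z and F: together they cover T2, T5, T3, T9 — every target.
Total install cost: 12 + 5 = 17.
No cover costs less than 17.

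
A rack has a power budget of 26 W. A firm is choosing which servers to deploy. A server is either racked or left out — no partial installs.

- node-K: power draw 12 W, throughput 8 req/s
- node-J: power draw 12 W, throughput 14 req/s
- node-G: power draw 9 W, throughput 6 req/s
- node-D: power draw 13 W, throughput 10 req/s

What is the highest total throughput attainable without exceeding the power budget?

Allowing fractional choices, the relaxed optimum would be about 24.7, but servers are indivisible.
node-J + node-G: power draw 12 + 9 = 21 ≤ 26, throughput 14 + 6 = 20.
node-J + node-D: power draw 12 + 13 = 25 ≤ 26, throughput 14 + 10 = 24.
node-K + node-J: power draw 12 + 12 = 24 ≤ 26, throughput 8 + 14 = 22.
Best is node-J and node-D with total throughput 24.

24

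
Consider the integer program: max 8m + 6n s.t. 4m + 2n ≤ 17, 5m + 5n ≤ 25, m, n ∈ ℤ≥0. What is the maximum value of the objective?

(m,n)=(3,2) is feasible, giving 36.
(m,n)=(2,3) is feasible, giving 34.
(m,n)=(4,0) is feasible, giving 32.
No feasible integer point exceeds 36.

36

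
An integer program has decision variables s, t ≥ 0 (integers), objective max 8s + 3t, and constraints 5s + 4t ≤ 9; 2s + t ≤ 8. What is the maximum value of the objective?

The continuous relaxation peaks at (1.8, 0) with value 14.40; rounding to a feasible lattice point costs some objective.
(s,t)=(1,1): 5·1+4·1=9≤9, 2·1+1·1=3≤8, objective 11.
(s,t)=(1,0): 5·1+4·0=5≤9, 2·1+1·0=2≤8, objective 8.
(s,t)=(0,2): 5·0+4·2=8≤9, 2·0+1·2=2≤8, objective 6.
Maximum is 11 at (s,t)=(1,1).

11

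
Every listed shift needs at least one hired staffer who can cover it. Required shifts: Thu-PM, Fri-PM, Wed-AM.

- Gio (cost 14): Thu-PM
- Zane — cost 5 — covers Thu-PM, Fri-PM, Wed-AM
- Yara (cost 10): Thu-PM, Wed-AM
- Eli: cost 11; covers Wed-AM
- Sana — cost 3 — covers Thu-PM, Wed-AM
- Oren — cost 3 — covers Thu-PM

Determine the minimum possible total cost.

5

This is an integer covering problem.
The greedy cost-per-new-shift heuristic would pick Sana and Zane for 8, but a cheaper cover exists.
Zane alone covers Thu-PM, Fri-PM, Wed-AM — every shift.
Total cost: 5.
No cover costs less than 5.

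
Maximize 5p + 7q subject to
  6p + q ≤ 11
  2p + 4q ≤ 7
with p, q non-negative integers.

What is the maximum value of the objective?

(p,q)=(1,1) is feasible, giving 12.
(p,q)=(0,1) is feasible, giving 7.
(p,q)=(1,0) is feasible, giving 5.
(p,q)=(0,0) is feasible, giving 0.
No feasible integer point exceeds 12.

12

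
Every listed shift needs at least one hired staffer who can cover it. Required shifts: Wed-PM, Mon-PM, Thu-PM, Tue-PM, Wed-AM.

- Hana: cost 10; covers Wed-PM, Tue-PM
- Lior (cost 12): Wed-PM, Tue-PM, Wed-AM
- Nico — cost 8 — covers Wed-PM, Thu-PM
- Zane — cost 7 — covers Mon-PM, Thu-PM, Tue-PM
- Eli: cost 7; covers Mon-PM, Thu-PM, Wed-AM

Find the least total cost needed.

17

The greedy cost-per-new-shift heuristic would pick Zane and Lior for 19, but a cheaper cover exists.
Choose Hana and Eli: together they cover Wed-PM, Mon-PM, Thu-PM, Tue-PM, Wed-AM — every shift.
Total cost: 10 + 7 = 17.
No cover costs less than 17.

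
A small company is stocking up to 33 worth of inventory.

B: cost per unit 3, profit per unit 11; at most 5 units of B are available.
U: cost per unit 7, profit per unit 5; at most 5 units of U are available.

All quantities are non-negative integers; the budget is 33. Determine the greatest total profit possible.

65

5×B and 1×U: cost 22 ≤ 33, profit 5·11 + 1·5 = 60.
5×B and 2×U: cost 29 ≤ 33, profit 5·11 + 2·5 = 65.
Best is 65.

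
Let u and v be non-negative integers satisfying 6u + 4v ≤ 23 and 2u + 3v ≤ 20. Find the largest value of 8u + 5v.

29

Relaxing integrality, the LP optimum is 30.67 at (u,v) = (3.83, 0), which is not an integer point.
(u,v)=(3,1): 6·3+4·1=22≤23, 2·3+3·1=9≤20, objective 29.
(u,v)=(2,2): 6·2+4·2=20≤23, 2·2+3·2=10≤20, objective 26.
(u,v)=(3,0): 6·3+4·0=18≤23, 2·3+3·0=6≤20, objective 24.
(u,v)=(2,1): 6·2+4·1=16≤23, 2·2+3·1=7≤20, objective 21.
Maximum is 29 at (u,v)=(3,1).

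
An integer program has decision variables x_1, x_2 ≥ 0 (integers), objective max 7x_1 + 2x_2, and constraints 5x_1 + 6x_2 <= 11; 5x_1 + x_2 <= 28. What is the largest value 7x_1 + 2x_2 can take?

14

Relaxing integrality, the LP optimum is 15.40 at (x_1,x_2) = (2.2, 0), which is not an integer point.
(x_1,x_2)=(2,0) is feasible, giving 14.
(x_1,x_2)=(1,1) is feasible, giving 9.
The best lattice point is (2,0), giving 14.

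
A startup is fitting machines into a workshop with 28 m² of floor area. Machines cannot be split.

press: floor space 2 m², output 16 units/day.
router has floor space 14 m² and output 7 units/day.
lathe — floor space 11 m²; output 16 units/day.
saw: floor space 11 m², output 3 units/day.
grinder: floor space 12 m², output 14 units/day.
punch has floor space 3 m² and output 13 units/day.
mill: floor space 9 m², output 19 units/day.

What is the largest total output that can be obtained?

64

Treat it as a binary knapsack problem.
Allowing fractional choices, the relaxed optimum would be about 67.5, but machines are indivisible.
press + lathe + grinder + punch: floor space 2 + 11 + 12 + 3 = 28 ≤ 28, output 16 + 16 + 14 + 13 = 59.
press + lathe + punch + mill: floor space 2 + 11 + 3 + 9 = 25 ≤ 28, output 16 + 16 + 13 + 19 = 64.
press + grinder + punch + mill: floor space 2 + 12 + 3 + 9 = 26 ≤ 28, output 16 + 14 + 13 + 19 = 62.
Best is press, lathe, punch, and mill with total output 64.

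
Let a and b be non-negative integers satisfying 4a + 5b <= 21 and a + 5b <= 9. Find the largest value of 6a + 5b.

The continuous relaxation peaks at (5.25, 0) with value 31.50; rounding to a feasible lattice point costs some objective.
(a,b)=(5,0): 4·5+5·0=20≤21, 1·5+5·0=5≤9, objective 30.
(a,b)=(4,1): 4·4+5·1=21≤21, 1·4+5·1=9≤9, objective 29.
(a,b)=(4,0): 4·4+5·0=16≤21, 1·4+5·0=4≤9, objective 24.
Maximum is 30 at (a,b)=(5,0).

30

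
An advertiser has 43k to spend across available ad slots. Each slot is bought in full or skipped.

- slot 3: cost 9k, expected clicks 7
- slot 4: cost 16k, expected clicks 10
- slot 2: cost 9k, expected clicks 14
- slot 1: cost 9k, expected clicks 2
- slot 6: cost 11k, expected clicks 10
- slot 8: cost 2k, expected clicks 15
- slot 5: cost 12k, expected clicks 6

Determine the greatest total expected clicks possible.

Treat it as a binary knapsack problem.
Allowing fractional choices, the relaxed optimum would be about 53.5, but ad slots are indivisible.
slot 3 + slot 2 + slot 1 + slot 6 + slot 8: cost 9 + 9 + 9 + 11 + 2 = 40 ≤ 43, expected clicks 7 + 14 + 2 + 10 + 15 = 48.
slot 3 + slot 2 + slot 6 + slot 8 + slot 5: cost 9 + 9 + 11 + 2 + 12 = 43 ≤ 43, expected clicks 7 + 14 + 10 + 15 + 6 = 52.
slot 4 + slot 2 + slot 6 + slot 8: cost 16 + 9 + 11 + 2 = 38 ≤ 43, expected clicks 10 + 14 + 10 + 15 = 49.
Best is slot 3, slot 2, slot 6, slot 8, and slot 5 with total expected clicks 52.

52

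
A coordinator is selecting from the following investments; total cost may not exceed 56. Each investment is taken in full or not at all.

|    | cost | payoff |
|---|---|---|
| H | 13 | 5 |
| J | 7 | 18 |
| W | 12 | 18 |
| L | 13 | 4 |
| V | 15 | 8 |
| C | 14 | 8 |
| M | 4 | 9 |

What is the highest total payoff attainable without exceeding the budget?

Treat it as a binary knapsack problem.
Allowing fractional choices, the relaxed optimum would be about 62.5, but investments are indivisible.
J + W + V + C + M: cost 7 + 12 + 15 + 14 + 4 = 52 ≤ 56, payoff 18 + 18 + 8 + 8 + 9 = 61.
H + J + W + V + M: cost 13 + 7 + 12 + 15 + 4 = 51 ≤ 56, payoff 5 + 18 + 18 + 8 + 9 = 58.
H + J + W + C + M: cost 13 + 7 + 12 + 14 + 4 = 50 ≤ 56, payoff 5 + 18 + 18 + 8 + 9 = 58.
Best is J, W, V, C, and M with total payoff 61.

61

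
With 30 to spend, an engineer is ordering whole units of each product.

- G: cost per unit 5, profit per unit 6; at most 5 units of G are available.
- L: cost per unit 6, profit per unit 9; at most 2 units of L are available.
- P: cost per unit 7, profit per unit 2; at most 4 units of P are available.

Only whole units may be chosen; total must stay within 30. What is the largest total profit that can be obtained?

Take 3×G and 2×L: cost 27 ≤ 30, profit 3·6 + 2·9 = 36.
L has the best ratio (9/6) and is taken to its limit of 2; remaining capacity is filled optimally with the others.

36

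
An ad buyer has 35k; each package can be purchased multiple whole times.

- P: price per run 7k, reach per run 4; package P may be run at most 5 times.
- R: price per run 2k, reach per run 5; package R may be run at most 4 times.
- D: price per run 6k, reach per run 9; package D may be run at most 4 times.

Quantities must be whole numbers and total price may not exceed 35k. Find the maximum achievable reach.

56

This is a bounded integer knapsack.
3×R and 4×D: price 30 ≤ 35, reach 3·5 + 4·9 = 51.
4×R and 4×D: price 32 ≤ 35, reach 4·5 + 4·9 = 56.
Best is 56.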